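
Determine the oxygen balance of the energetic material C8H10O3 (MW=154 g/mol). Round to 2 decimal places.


OB = -1600 * (2C + H/2 - O) / MW
Inner = 2*8 + 10/2 - 3 = 18.00
OB = -1600 * 18.00 / 154 = -187.01%


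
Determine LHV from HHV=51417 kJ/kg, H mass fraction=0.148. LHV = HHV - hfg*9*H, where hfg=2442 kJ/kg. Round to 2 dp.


LHV = HHV - hfg * 9 * H
Water correction = 2442 * 9 * 0.148 = 3252.744 kJ/kg
LHV = 51417 - 3252.744 = 48164.26 kJ/kg


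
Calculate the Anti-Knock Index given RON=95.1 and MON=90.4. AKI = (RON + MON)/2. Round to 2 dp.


AKI = (RON + MON) / 2
AKI = (95.1 + 90.4) / 2
AKI = 185.5 / 2 = 92.75


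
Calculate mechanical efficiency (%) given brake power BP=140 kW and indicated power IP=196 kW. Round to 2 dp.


eta_mech = (BP / IP) * 100
Ratio = 140 / 196 = 0.7143
eta_mech = 0.7143 * 100 = 71.43%


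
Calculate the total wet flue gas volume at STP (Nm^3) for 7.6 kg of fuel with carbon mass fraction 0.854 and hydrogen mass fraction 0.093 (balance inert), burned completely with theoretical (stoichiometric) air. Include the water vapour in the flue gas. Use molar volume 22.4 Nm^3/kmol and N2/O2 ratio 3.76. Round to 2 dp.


Per kg fuel: CO2 = (C/12 kmol)*22.4 = (0.854/12)*22.4 = 1.59413 Nm^3
Per kg fuel: H2O = (H/2 kmol)*22.4 = (0.093/2)*22.4 = 1.04160 Nm^3
O2 needed per kg fuel = C/12 + H/4 = 0.854/12 + 0.093/4 = 0.09441667 kmol
Per kg fuel: N2 = O2*3.76*22.4 = 0.09441667*3.76*22.4 = 7.95215 Nm^3
Total per kg = 1.59413 + 1.04160 + 7.95215 = 10.58788 Nm^3
Total = 10.58788 * 7.6 = 80.47 Nm^3


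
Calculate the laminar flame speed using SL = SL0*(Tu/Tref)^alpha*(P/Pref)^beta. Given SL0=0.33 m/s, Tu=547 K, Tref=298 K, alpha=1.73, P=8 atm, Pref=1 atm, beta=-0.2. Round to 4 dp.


SL = SL0 * (Tu/Tref)^alpha * (P/Pref)^beta
T ratio = 547/298 = 1.83557047
(T ratio)^alpha = 1.83557047^1.73 = 2.859723
(P/Pref)^beta = 8^(-0.2) = 0.659754
SL = 0.33 * 2.859723 * 0.659754 = 0.6226 m/s


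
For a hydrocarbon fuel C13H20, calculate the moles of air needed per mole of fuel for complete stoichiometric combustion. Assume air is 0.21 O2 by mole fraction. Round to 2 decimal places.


Balanced combustion: C13H20 + 18 O2 -> 13 CO2 + 10 H2O
O2 needed = C + H/4 = 13 + 20/4 = 18.00 moles
Air moles = O2 / 0.21 = 18.00 / 0.21 = 85.71 moles air


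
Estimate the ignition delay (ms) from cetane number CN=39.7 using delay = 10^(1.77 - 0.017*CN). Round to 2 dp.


delay = 10^(1.77 - 0.017*CN)
Exponent = 1.77 - 0.017*39.7 = 1.0951
delay = 10^1.0951 = 12.45 ms


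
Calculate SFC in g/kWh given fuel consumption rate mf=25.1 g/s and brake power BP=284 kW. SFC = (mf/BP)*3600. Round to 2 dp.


SFC = (mf / BP) * 3600
Rate = 25.1 / 284 = 0.088380 g/(s*kW)
SFC = 0.088380 * 3600 = 318.17 g/kWh


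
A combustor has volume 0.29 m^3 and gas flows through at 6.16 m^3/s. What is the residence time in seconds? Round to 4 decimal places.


tau = V / Q_flow
tau = 0.29 / 6.16 = 0.0471 s


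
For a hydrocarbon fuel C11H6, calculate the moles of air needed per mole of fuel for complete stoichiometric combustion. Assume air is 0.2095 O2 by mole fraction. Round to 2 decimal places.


Balanced combustion: C11H6 + 12.5 O2 -> 11 CO2 + 3 H2O
O2 needed = C + H/4 = 11 + 6/4 = 12.50 moles
Air moles = O2 / 0.2095 = 12.50 / 0.2095 = 59.67 moles air


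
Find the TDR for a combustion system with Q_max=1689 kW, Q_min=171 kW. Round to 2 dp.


TDR = Q_max / Q_min
TDR = 1689 / 171 = 9.88


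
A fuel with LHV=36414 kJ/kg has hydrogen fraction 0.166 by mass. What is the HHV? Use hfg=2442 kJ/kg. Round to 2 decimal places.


HHV = LHV + hfg * 9 * H
Water addition = 2442 * 9 * 0.166 = 3648.348 kJ/kg
HHV = 36414 + 3648.348 = 40062.35 kJ/kg


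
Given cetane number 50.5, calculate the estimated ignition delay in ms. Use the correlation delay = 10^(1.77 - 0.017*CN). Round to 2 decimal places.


delay = 10^(1.77 - 0.017*CN)
Exponent = 1.77 - 0.017*50.5 = 0.9115
delay = 10^0.9115 = 8.16 ms


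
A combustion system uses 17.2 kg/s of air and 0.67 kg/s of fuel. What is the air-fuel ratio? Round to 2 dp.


AFR = m_air / m_fuel
AFR = 17.2 / 0.67 = 25.67


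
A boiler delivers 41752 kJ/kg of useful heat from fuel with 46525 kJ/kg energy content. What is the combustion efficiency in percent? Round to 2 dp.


Efficiency = (Q_useful / Q_fuel) * 100
Efficiency = (41752 / 46525) * 100
Efficiency = 0.8974 * 100 = 89.74%


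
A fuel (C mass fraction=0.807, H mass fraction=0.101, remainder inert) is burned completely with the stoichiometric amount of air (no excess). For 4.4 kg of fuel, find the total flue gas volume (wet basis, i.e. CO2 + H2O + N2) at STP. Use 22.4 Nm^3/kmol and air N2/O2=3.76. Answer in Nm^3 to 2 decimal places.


Per kg fuel: CO2 = (C/12 kmol)*22.4 = (0.807/12)*22.4 = 1.50640 Nm^3
Per kg fuel: H2O = (H/2 kmol)*22.4 = (0.101/2)*22.4 = 1.13120 Nm^3
O2 needed per kg fuel = C/12 + H/4 = 0.807/12 + 0.101/4 = 0.09250000 kmol
Per kg fuel: N2 = O2*3.76*22.4 = 0.09250000*3.76*22.4 = 7.79072 Nm^3
Total per kg = 1.50640 + 1.13120 + 7.79072 = 10.42832 Nm^3
Total = 10.42832 * 4.4 = 45.88 Nm^3


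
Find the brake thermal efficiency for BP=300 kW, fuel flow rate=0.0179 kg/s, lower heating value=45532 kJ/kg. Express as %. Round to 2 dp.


eta_BTE = (BP / (mf * LHV)) * 100
Denominator = 0.0179 * 45532 = 815.0228 kW
eta_BTE = (300 / 815.0228) * 100 = 36.81%


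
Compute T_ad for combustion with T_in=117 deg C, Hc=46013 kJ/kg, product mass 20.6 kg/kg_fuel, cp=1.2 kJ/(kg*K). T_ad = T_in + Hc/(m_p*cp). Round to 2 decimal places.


T_ad = T_in + Hc / (m_p * cp)
Denominator = 20.6 * 1.2 = 24.7200
Temperature rise = 46013 / 24.7200 = 1861.37 K
T_ad = 117 + 1861.37 = 1978.37 deg C


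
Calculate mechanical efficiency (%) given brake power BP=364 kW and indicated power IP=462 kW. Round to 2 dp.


eta_mech = (BP / IP) * 100
Ratio = 364 / 462 = 0.7879
eta_mech = 0.7879 * 100 = 78.79%


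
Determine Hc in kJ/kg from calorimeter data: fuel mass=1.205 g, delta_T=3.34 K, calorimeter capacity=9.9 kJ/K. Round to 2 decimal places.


Hc = C_cal * delta_T / m_fuel
Q_released = 9.9 * 3.34 = 33.0660 kJ
m_fuel = 1.205 g = 1.205/1000 kg = 0.001205 kg
Hc = 33.0660 / 0.001205 = 27440.66 kJ/kg


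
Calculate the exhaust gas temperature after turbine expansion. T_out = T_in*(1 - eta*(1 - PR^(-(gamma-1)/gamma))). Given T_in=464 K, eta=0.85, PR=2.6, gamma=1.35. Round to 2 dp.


T_out = T_in * (1 - eta * (1 - PR^(-(gamma-1)/gamma)))
Exponent = -(1.35-1)/1.35 = -0.25925926
PR^exp = 2.6^(-0.25925926) = 0.78057442
Factor = 1 - 0.85*(1 - 0.78057442) = 0.81348826
T_out = 464 * 0.81348826 = 377.46 K


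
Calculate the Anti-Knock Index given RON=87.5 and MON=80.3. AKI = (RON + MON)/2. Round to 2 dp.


AKI = (RON + MON) / 2
AKI = (87.5 + 80.3) / 2
AKI = 167.8 / 2 = 83.90


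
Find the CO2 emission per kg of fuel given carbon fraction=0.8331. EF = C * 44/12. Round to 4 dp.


EF = C_frac * (M_CO2 / M_C)
EF = 0.8331 * (44/12)
EF = 0.8331 * 3.666667 = 3.0547 kg_CO2/kg_fuel


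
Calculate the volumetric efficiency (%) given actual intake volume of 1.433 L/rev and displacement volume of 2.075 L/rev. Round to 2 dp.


eta_v = (V_actual / V_disp) * 100
Ratio = 1.433 / 2.075 = 0.6906
eta_v = 0.6906 * 100 = 69.06%


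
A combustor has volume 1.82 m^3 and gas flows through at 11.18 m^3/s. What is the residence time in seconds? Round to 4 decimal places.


tau = V / Q_flow
tau = 1.82 / 11.18 = 0.1628 s


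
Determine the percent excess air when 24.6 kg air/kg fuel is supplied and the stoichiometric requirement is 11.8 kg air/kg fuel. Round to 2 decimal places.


Excess air = actual - stoichiometric = 24.6 - 11.8 = 12.80 kg/kg fuel
Excess air % = (excess / stoich) * 100 = (12.80 / 11.8) * 100 = 108.47%


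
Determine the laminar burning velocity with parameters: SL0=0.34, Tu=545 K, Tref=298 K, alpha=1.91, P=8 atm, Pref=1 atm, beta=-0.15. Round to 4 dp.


SL = SL0 * (Tu/Tref)^alpha * (P/Pref)^beta
T ratio = 545/298 = 1.82885906
(T ratio)^alpha = 1.82885906^1.91 = 3.167847
(P/Pref)^beta = 8^(-0.15) = 0.732043
SL = 0.34 * 3.167847 * 0.732043 = 0.7885 m/s


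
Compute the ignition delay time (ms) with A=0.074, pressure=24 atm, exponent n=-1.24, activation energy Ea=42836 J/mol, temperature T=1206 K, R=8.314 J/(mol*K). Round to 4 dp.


tau = A * P^n * exp(Ea/(R*T))
P^n = 24^(-1.24) = 0.01943292
Ea/(R*T) = 42836/(8.314*1206) = 4.272200
exp(Ea/(R*T)) = 71.679161
tau = 0.074 * 0.01943292 * 71.679161 = 0.1031 ms


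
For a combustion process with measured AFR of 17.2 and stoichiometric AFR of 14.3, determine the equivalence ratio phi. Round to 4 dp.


phi = AFR_stoich / AFR_actual
phi = 14.3 / 17.2 = 0.8314


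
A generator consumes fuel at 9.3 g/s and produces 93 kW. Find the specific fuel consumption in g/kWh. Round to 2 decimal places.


SFC = (mf / BP) * 3600
Rate = 9.3 / 93 = 0.100000 g/(s*kW)
SFC = 0.100000 * 3600 = 360.00 g/kWh


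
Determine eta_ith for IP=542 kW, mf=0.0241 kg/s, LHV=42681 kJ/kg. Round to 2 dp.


eta_ith = (IP / (mf * LHV)) * 100
Denominator = 0.0241 * 42681 = 1028.6121 kW
eta_ith = (542 / 1028.6121) * 100 = 52.69%


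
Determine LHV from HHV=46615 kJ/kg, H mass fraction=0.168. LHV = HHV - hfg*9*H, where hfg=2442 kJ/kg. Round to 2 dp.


LHV = HHV - hfg * 9 * H
Water correction = 2442 * 9 * 0.168 = 3692.304 kJ/kg
LHV = 46615 - 3692.304 = 42922.70 kJ/kg


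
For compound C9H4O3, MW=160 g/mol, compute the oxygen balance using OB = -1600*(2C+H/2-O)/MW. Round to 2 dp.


OB = -1600 * (2C + H/2 - O) / MW
Inner = 2*9 + 4/2 - 3 = 17.00
OB = -1600 * 17.00 / 160 = -170.00%


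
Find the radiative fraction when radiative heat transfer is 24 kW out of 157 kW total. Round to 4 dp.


f_rad = Q_rad / Q_total
f_rad = 24 / 157 = 0.1529


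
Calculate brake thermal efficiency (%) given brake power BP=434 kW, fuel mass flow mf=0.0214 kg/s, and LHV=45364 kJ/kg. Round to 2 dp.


eta_BTE = (BP / (mf * LHV)) * 100
Denominator = 0.0214 * 45364 = 970.7896 kW
eta_BTE = (434 / 970.7896) * 100 = 44.71%


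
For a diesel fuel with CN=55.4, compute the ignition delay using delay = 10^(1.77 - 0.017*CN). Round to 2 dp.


delay = 10^(1.77 - 0.017*CN)
Exponent = 1.77 - 0.017*55.4 = 0.8282
delay = 10^0.8282 = 6.73 ms


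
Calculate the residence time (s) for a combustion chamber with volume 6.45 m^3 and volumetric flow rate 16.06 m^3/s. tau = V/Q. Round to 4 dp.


tau = V / Q_flow
tau = 6.45 / 16.06 = 0.4016 s


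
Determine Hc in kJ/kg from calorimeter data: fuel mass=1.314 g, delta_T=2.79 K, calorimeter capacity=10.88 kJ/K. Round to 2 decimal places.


Hc = C_cal * delta_T / m_fuel
Q_released = 10.88 * 2.79 = 30.3552 kJ
m_fuel = 1.314 g = 1.314/1000 kg = 0.001314 kg
Hc = 30.3552 / 0.001314 = 23101.37 kJ/kg


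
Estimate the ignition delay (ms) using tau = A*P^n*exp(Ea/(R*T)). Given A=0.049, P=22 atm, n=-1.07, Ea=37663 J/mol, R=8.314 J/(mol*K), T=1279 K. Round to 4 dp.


tau = A * P^n * exp(Ea/(R*T))
P^n = 22^(-1.07) = 0.03661067
Ea/(R*T) = 37663/(8.314*1279) = 3.541884
exp(Ea/(R*T)) = 34.531919
tau = 0.049 * 0.03661067 * 34.531919 = 0.0619 ms


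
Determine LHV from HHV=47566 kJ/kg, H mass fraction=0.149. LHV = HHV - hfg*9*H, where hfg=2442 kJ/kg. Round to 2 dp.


LHV = HHV - hfg * 9 * H
Water correction = 2442 * 9 * 0.149 = 3274.722 kJ/kg
LHV = 47566 - 3274.722 = 44291.28 kJ/kg


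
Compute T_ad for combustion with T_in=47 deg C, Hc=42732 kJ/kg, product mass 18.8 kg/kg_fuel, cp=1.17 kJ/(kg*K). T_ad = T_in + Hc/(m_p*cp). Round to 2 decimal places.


T_ad = T_in + Hc / (m_p * cp)
Denominator = 18.8 * 1.17 = 21.9960
Temperature rise = 42732 / 21.9960 = 1942.72 K
T_ad = 47 + 1942.72 = 1989.72 deg C


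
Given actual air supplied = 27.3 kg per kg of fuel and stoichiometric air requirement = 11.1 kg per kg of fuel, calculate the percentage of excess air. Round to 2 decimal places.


Excess air = actual - stoichiometric = 27.3 - 11.1 = 16.20 kg/kg fuel
Excess air % = (excess / stoich) * 100 = (16.20 / 11.1) * 100 = 145.95%


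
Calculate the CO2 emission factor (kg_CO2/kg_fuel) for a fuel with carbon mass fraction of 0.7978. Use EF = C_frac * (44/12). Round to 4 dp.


EF = C_frac * (M_CO2 / M_C)
EF = 0.7978 * (44/12)
EF = 0.7978 * 3.666667 = 2.9253 kg_CO2/kg_fuel


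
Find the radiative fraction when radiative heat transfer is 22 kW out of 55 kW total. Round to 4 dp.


f_rad = Q_rad / Q_total
f_rad = 22 / 55 = 0.4000


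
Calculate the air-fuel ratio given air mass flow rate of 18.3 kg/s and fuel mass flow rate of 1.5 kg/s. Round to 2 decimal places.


AFR = m_air / m_fuel
AFR = 18.3 / 1.5 = 12.20


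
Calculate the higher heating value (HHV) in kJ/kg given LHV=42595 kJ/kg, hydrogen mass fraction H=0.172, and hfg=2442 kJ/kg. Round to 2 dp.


HHV = LHV + hfg * 9 * H
Water addition = 2442 * 9 * 0.172 = 3780.216 kJ/kg
HHV = 42595 + 3780.216 = 46375.22 kJ/kg


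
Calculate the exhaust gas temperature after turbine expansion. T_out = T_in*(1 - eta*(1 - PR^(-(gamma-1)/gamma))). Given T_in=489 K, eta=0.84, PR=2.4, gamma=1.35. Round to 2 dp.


T_out = T_in * (1 - eta * (1 - PR^(-(gamma-1)/gamma)))
Exponent = -(1.35-1)/1.35 = -0.25925926
PR^exp = 2.4^(-0.25925926) = 0.79694200
Factor = 1 - 0.84*(1 - 0.79694200) = 0.82943128
T_out = 489 * 0.82943128 = 405.59 K


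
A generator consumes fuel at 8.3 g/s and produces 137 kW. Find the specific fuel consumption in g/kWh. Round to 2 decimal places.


SFC = (mf / BP) * 3600
Rate = 8.3 / 137 = 0.060584 g/(s*kW)
SFC = 0.060584 * 3600 = 218.10 g/kWh


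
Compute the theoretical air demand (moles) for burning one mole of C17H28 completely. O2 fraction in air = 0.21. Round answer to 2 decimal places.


Balanced combustion: C17H28 + 24 O2 -> 17 CO2 + 14 H2O
O2 needed = C + H/4 = 17 + 28/4 = 24.00 moles
Air moles = O2 / 0.21 = 24.00 / 0.21 = 114.29 moles air


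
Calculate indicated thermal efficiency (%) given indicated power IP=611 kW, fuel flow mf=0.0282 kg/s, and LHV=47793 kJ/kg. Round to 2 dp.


eta_ith = (IP / (mf * LHV)) * 100
Denominator = 0.0282 * 47793 = 1347.7626 kW
eta_ith = (611 / 1347.7626) * 100 = 45.33%


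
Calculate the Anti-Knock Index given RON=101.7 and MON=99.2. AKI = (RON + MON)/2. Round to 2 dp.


AKI = (RON + MON) / 2
AKI = (101.7 + 99.2) / 2
AKI = 200.9 / 2 = 100.45


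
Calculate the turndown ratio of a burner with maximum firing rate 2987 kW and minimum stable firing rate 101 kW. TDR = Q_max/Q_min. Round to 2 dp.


TDR = Q_max / Q_min
TDR = 2987 / 101 = 29.57


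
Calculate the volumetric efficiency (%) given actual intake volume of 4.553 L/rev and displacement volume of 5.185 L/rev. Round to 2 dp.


eta_v = (V_actual / V_disp) * 100
Ratio = 4.553 / 5.185 = 0.8781
eta_v = 0.8781 * 100 = 87.81%


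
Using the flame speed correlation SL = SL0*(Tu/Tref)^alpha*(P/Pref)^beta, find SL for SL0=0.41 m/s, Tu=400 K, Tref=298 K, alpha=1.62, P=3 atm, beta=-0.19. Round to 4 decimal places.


SL = SL0 * (Tu/Tref)^alpha * (P/Pref)^beta
T ratio = 400/298 = 1.34228188
(T ratio)^alpha = 1.34228188^1.62 = 1.611042
(P/Pref)^beta = 3^(-0.19) = 0.811609
SL = 0.41 * 1.611042 * 0.811609 = 0.5361 m/s


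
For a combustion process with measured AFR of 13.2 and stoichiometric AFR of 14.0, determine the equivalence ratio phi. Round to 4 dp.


phi = AFR_stoich / AFR_actual
phi = 14.0 / 13.2 = 1.0606


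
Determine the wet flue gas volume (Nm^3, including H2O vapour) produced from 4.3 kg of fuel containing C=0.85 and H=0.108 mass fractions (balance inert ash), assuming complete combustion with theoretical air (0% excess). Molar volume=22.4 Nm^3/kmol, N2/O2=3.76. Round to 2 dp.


Per kg fuel: CO2 = (C/12 kmol)*22.4 = (0.85/12)*22.4 = 1.58667 Nm^3
Per kg fuel: H2O = (H/2 kmol)*22.4 = (0.108/2)*22.4 = 1.20960 Nm^3
O2 needed per kg fuel = C/12 + H/4 = 0.85/12 + 0.108/4 = 0.09783333 kmol
Per kg fuel: N2 = O2*3.76*22.4 = 0.09783333*3.76*22.4 = 8.23991 Nm^3
Total per kg = 1.58667 + 1.20960 + 8.23991 = 11.03618 Nm^3
Total = 11.03618 * 4.3 = 47.46 Nm^3


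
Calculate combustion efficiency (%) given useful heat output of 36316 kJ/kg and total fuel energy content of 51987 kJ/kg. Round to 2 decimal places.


Efficiency = (Q_useful / Q_fuel) * 100
Efficiency = (36316 / 51987) * 100
Efficiency = 0.6986 * 100 = 69.86%


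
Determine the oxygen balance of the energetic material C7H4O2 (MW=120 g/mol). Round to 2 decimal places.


OB = -1600 * (2C + H/2 - O) / MW
Inner = 2*7 + 4/2 - 2 = 14.00
OB = -1600 * 14.00 / 120 = -186.67%


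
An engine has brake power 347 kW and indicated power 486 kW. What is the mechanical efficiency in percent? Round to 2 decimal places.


eta_mech = (BP / IP) * 100
Ratio = 347 / 486 = 0.7140
eta_mech = 0.7140 * 100 = 71.40%


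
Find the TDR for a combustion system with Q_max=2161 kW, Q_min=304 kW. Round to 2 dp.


TDR = Q_max / Q_min
TDR = 2161 / 304 = 7.11


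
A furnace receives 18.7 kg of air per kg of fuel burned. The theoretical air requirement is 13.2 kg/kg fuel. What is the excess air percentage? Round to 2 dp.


Excess air = actual - stoichiometric = 18.7 - 13.2 = 5.50 kg/kg fuel
Excess air % = (excess / stoich) * 100 = (5.50 / 13.2) * 100 = 41.67%


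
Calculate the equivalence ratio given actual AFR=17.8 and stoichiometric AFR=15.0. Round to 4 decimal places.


phi = AFR_stoich / AFR_actual
phi = 15.0 / 17.8 = 0.8427


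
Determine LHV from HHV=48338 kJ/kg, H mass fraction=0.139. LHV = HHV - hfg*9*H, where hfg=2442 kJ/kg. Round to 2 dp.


LHV = HHV - hfg * 9 * H
Water correction = 2442 * 9 * 0.139 = 3054.942 kJ/kg
LHV = 48338 - 3054.942 = 45283.06 kJ/kg


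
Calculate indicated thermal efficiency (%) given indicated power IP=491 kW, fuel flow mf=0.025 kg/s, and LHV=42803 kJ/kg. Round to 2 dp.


eta_ith = (IP / (mf * LHV)) * 100
Denominator = 0.025 * 42803 = 1070.0750 kW
eta_ith = (491 / 1070.0750) * 100 = 45.88%


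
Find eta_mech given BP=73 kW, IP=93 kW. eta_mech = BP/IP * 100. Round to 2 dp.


eta_mech = (BP / IP) * 100
Ratio = 73 / 93 = 0.7849
eta_mech = 0.7849 * 100 = 78.49%


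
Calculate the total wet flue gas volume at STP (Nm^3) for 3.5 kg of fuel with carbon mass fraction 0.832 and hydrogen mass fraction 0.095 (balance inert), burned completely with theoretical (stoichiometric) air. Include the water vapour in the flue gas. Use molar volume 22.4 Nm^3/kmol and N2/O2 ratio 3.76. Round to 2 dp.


Per kg fuel: CO2 = (C/12 kmol)*22.4 = (0.832/12)*22.4 = 1.55307 Nm^3
Per kg fuel: H2O = (H/2 kmol)*22.4 = (0.095/2)*22.4 = 1.06400 Nm^3
O2 needed per kg fuel = C/12 + H/4 = 0.832/12 + 0.095/4 = 0.09308333 kmol
Per kg fuel: N2 = O2*3.76*22.4 = 0.09308333*3.76*22.4 = 7.83985 Nm^3
Total per kg = 1.55307 + 1.06400 + 7.83985 = 10.45692 Nm^3
Total = 10.45692 * 3.5 = 36.60 Nm^3


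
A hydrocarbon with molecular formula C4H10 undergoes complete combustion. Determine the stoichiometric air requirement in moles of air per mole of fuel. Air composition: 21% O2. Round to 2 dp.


Balanced combustion: C4H10 + 6.5 O2 -> 4 CO2 + 5 H2O
O2 needed = C + H/4 = 4 + 10/4 = 6.50 moles
Air moles = O2 / 0.21 = 6.50 / 0.21 = 30.95 moles air


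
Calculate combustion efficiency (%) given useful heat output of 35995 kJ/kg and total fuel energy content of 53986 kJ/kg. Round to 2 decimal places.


Efficiency = (Q_useful / Q_fuel) * 100
Efficiency = (35995 / 53986) * 100
Efficiency = 0.6667 * 100 = 66.67%


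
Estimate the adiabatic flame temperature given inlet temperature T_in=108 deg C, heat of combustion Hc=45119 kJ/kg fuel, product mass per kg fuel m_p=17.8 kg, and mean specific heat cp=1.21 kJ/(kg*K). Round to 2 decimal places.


T_ad = T_in + Hc / (m_p * cp)
Denominator = 17.8 * 1.21 = 21.5380
Temperature rise = 45119 / 21.5380 = 2094.86 K
T_ad = 108 + 2094.86 = 2202.86 deg C


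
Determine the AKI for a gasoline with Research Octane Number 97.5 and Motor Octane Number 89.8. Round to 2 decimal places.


AKI = (RON + MON) / 2
AKI = (97.5 + 89.8) / 2
AKI = 187.3 / 2 = 93.65


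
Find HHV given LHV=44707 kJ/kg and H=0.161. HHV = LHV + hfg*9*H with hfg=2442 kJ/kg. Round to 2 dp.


HHV = LHV + hfg * 9 * H
Water addition = 2442 * 9 * 0.161 = 3538.458 kJ/kg
HHV = 44707 + 3538.458 = 48245.46 kJ/kg


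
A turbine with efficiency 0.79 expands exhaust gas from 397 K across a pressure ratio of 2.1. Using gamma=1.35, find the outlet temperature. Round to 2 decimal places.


T_out = T_in * (1 - eta * (1 - PR^(-(gamma-1)/gamma)))
Exponent = -(1.35-1)/1.35 = -0.25925926
PR^exp = 2.1^(-0.25925926) = 0.82501466
Factor = 1 - 0.79*(1 - 0.82501466) = 0.86176158
T_out = 397 * 0.86176158 = 342.12 K


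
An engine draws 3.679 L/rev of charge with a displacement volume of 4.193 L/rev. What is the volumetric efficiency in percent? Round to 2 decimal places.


eta_v = (V_actual / V_disp) * 100
Ratio = 3.679 / 4.193 = 0.8774
eta_v = 0.8774 * 100 = 87.74%


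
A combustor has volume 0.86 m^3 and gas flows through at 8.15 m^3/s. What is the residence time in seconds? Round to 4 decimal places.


tau = V / Q_flow
tau = 0.86 / 8.15 = 0.1055 s


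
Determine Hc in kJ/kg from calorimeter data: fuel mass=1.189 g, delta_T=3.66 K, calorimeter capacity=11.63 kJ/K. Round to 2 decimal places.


Hc = C_cal * delta_T / m_fuel
Q_released = 11.63 * 3.66 = 42.5658 kJ
m_fuel = 1.189 g = 1.189/1000 kg = 0.001189 kg
Hc = 42.5658 / 0.001189 = 35799.66 kJ/kg


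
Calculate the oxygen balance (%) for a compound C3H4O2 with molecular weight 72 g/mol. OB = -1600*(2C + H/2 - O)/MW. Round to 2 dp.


OB = -1600 * (2C + H/2 - O) / MW
Inner = 2*3 + 4/2 - 2 = 6.00
OB = -1600 * 6.00 / 72 = -133.33%


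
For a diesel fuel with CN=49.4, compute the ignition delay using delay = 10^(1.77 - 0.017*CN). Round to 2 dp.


delay = 10^(1.77 - 0.017*CN)
Exponent = 1.77 - 0.017*49.4 = 0.9302
delay = 10^0.9302 = 8.52 ms


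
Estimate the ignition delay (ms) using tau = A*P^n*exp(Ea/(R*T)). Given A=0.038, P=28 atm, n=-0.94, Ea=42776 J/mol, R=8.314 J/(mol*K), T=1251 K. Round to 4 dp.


tau = A * P^n * exp(Ea/(R*T))
P^n = 28^(-0.94) = 0.04361857
Ea/(R*T) = 42776/(8.314*1251) = 4.112755
exp(Ea/(R*T)) = 61.114859
tau = 0.038 * 0.04361857 * 61.114859 = 0.1013 ms


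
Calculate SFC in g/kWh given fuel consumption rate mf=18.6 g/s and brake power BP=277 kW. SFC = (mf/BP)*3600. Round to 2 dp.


SFC = (mf / BP) * 3600
Rate = 18.6 / 277 = 0.067148 g/(s*kW)
SFC = 0.067148 * 3600 = 241.73 g/kWh


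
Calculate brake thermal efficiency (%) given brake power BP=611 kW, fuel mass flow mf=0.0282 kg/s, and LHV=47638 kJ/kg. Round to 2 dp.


eta_BTE = (BP / (mf * LHV)) * 100
Denominator = 0.0282 * 47638 = 1343.3916 kW
eta_BTE = (611 / 1343.3916) * 100 = 45.48%


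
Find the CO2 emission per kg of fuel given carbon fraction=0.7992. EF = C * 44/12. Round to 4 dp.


EF = C_frac * (M_CO2 / M_C)
EF = 0.7992 * (44/12)
EF = 0.7992 * 3.666667 = 2.9304 kg_CO2/kg_fuel


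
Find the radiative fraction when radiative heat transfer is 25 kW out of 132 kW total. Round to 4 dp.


f_rad = Q_rad / Q_total
f_rad = 25 / 132 = 0.1894


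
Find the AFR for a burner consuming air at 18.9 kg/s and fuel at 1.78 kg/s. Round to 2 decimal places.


AFR = m_air / m_fuel
AFR = 18.9 / 1.78 = 10.62


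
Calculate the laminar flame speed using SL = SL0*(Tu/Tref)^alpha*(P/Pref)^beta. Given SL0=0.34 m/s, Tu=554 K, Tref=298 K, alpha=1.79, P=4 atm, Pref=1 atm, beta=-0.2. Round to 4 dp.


SL = SL0 * (Tu/Tref)^alpha * (P/Pref)^beta
T ratio = 554/298 = 1.85906040
(T ratio)^alpha = 1.85906040^1.79 = 3.034138
(P/Pref)^beta = 4^(-0.2) = 0.757858
SL = 0.34 * 3.034138 * 0.757858 = 0.7818 m/s


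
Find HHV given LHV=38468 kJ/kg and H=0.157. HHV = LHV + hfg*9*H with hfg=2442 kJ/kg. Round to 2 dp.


HHV = LHV + hfg * 9 * H
Water addition = 2442 * 9 * 0.157 = 3450.546 kJ/kg
HHV = 38468 + 3450.546 = 41918.55 kJ/kg


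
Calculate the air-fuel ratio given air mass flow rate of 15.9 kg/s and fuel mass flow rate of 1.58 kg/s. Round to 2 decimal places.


AFR = m_air / m_fuel
AFR = 15.9 / 1.58 = 10.06


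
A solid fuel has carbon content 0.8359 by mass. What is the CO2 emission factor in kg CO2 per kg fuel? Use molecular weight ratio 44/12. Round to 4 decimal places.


EF = C_frac * (M_CO2 / M_C)
EF = 0.8359 * (44/12)
EF = 0.8359 * 3.666667 = 3.0650 kg_CO2/kg_fuel


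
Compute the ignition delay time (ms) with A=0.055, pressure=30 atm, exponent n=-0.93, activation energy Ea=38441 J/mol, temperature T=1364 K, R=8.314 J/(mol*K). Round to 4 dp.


tau = A * P^n * exp(Ea/(R*T))
P^n = 30^(-0.93) = 0.04229385
Ea/(R*T) = 38441/(8.314*1364) = 3.389770
exp(Ea/(R*T)) = 29.659143
tau = 0.055 * 0.04229385 * 29.659143 = 0.0690 ms


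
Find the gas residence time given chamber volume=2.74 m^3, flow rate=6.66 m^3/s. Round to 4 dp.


tau = V / Q_flow
tau = 2.74 / 6.66 = 0.4114 s


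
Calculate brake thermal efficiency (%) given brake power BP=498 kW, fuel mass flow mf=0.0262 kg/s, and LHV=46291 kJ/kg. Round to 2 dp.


eta_BTE = (BP / (mf * LHV)) * 100
Denominator = 0.0262 * 46291 = 1212.8242 kW
eta_BTE = (498 / 1212.8242) * 100 = 41.06%


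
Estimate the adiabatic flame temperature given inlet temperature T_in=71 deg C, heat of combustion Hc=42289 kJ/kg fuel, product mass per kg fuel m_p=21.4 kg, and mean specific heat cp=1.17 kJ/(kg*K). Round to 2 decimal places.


T_ad = T_in + Hc / (m_p * cp)
Denominator = 21.4 * 1.17 = 25.0380
Temperature rise = 42289 / 25.0380 = 1688.99 K
T_ad = 71 + 1688.99 = 1759.99 deg C


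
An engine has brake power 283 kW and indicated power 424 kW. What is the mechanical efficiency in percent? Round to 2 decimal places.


eta_mech = (BP / IP) * 100
Ratio = 283 / 424 = 0.6675
eta_mech = 0.6675 * 100 = 66.75%


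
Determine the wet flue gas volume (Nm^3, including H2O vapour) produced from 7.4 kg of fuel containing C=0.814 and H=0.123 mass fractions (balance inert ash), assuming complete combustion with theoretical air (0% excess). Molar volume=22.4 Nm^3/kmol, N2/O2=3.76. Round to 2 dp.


Per kg fuel: CO2 = (C/12 kmol)*22.4 = (0.814/12)*22.4 = 1.51947 Nm^3
Per kg fuel: H2O = (H/2 kmol)*22.4 = (0.123/2)*22.4 = 1.37760 Nm^3
O2 needed per kg fuel = C/12 + H/4 = 0.814/12 + 0.123/4 = 0.09858333 kmol
Per kg fuel: N2 = O2*3.76*22.4 = 0.09858333*3.76*22.4 = 8.30308 Nm^3
Total per kg = 1.51947 + 1.37760 + 8.30308 = 11.20015 Nm^3
Total = 11.20015 * 7.4 = 82.88 Nm^3


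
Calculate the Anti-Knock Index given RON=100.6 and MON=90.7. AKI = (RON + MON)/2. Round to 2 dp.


AKI = (RON + MON) / 2
AKI = (100.6 + 90.7) / 2
AKI = 191.3 / 2 = 95.65


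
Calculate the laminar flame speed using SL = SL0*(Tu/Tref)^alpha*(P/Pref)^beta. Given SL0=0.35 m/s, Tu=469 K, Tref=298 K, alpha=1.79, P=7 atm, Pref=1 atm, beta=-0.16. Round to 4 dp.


SL = SL0 * (Tu/Tref)^alpha * (P/Pref)^beta
T ratio = 469/298 = 1.57382550
(T ratio)^alpha = 1.57382550^1.79 = 2.251916
(P/Pref)^beta = 7^(-0.16) = 0.732461
SL = 0.35 * 2.251916 * 0.732461 = 0.5773 m/s


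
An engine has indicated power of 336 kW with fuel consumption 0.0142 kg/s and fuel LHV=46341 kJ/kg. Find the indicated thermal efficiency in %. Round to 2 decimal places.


eta_ith = (IP / (mf * LHV)) * 100
Denominator = 0.0142 * 46341 = 658.0422 kW
eta_ith = (336 / 658.0422) * 100 = 51.06%


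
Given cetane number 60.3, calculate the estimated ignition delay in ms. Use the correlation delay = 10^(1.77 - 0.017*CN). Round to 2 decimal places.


delay = 10^(1.77 - 0.017*CN)
Exponent = 1.77 - 0.017*60.3 = 0.7449
delay = 10^0.7449 = 5.56 ms


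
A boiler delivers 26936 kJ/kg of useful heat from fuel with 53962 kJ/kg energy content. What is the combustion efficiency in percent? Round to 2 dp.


Efficiency = (Q_useful / Q_fuel) * 100
Efficiency = (26936 / 53962) * 100
Efficiency = 0.4992 * 100 = 49.92%


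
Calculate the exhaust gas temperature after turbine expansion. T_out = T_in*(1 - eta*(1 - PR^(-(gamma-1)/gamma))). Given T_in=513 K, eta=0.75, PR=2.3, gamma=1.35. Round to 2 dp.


T_out = T_in * (1 - eta * (1 - PR^(-(gamma-1)/gamma)))
Exponent = -(1.35-1)/1.35 = -0.25925926
PR^exp = 2.3^(-0.25925926) = 0.80578413
Factor = 1 - 0.75*(1 - 0.80578413) = 0.85433810
T_out = 513 * 0.85433810 = 438.28 K


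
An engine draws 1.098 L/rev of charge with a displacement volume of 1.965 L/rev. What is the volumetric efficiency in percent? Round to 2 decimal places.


eta_v = (V_actual / V_disp) * 100
Ratio = 1.098 / 1.965 = 0.5588
eta_v = 0.5588 * 100 = 55.88%


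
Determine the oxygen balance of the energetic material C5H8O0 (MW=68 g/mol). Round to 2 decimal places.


OB = -1600 * (2C + H/2 - O) / MW
Inner = 2*5 + 8/2 - 0 = 14.00
OB = -1600 * 14.00 / 68 = -329.41%


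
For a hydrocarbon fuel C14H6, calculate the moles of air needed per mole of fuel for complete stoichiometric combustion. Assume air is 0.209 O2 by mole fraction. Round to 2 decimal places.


Balanced combustion: C14H6 + 15.5 O2 -> 14 CO2 + 3 H2O
O2 needed = C + H/4 = 14 + 6/4 = 15.50 moles
Air moles = O2 / 0.209 = 15.50 / 0.209 = 74.16 moles air


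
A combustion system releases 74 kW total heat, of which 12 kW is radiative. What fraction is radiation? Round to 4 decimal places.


f_rad = Q_rad / Q_total
f_rad = 12 / 74 = 0.1622


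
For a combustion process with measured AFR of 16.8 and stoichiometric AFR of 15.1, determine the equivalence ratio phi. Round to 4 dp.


phi = AFR_stoich / AFR_actual
phi = 15.1 / 16.8 = 0.8988


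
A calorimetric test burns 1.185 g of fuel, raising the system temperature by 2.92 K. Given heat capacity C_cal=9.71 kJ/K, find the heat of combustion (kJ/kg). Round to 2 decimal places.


Hc = C_cal * delta_T / m_fuel
Q_released = 9.71 * 2.92 = 28.3532 kJ
m_fuel = 1.185 g = 1.185/1000 kg = 0.001185 kg
Hc = 28.3532 / 0.001185 = 23926.75 kJ/kg


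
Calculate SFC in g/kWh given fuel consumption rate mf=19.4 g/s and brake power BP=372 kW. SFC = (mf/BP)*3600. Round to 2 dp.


SFC = (mf / BP) * 3600
Rate = 19.4 / 372 = 0.052151 g/(s*kW)
SFC = 0.052151 * 3600 = 187.74 g/kWh


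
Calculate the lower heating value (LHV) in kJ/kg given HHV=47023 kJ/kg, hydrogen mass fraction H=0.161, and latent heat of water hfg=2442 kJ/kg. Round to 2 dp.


LHV = HHV - hfg * 9 * H
Water correction = 2442 * 9 * 0.161 = 3538.458 kJ/kg
LHV = 47023 - 3538.458 = 43484.54 kJ/kg


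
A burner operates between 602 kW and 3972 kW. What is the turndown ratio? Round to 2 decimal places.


TDR = Q_max / Q_min
TDR = 3972 / 602 = 6.60


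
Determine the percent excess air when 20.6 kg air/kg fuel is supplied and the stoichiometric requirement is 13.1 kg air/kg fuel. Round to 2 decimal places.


Excess air = actual - stoichiometric = 20.6 - 13.1 = 7.50 kg/kg fuel
Excess air % = (excess / stoich) * 100 = (7.50 / 13.1) * 100 = 57.25%


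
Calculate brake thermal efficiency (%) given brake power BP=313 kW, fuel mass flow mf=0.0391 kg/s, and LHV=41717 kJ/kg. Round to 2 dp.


eta_BTE = (BP / (mf * LHV)) * 100
Denominator = 0.0391 * 41717 = 1631.1347 kW
eta_BTE = (313 / 1631.1347) * 100 = 19.19%


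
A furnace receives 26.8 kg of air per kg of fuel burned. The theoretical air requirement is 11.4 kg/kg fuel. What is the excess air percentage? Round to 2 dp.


Excess air = actual - stoichiometric = 26.8 - 11.4 = 15.40 kg/kg fuel
Excess air % = (excess / stoich) * 100 = (15.40 / 11.4) * 100 = 135.09%


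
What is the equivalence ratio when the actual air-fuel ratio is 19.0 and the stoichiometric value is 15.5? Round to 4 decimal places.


phi = AFR_stoich / AFR_actual
phi = 15.5 / 19.0 = 0.8158


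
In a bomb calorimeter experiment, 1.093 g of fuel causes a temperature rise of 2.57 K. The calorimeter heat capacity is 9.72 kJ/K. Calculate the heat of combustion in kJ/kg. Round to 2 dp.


Hc = C_cal * delta_T / m_fuel
Q_released = 9.72 * 2.57 = 24.9804 kJ
m_fuel = 1.093 g = 1.093/1000 kg = 0.001093 kg
Hc = 24.9804 / 0.001093 = 22854.89 kJ/kg


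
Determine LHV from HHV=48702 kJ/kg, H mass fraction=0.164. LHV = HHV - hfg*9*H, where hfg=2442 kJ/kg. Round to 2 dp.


LHV = HHV - hfg * 9 * H
Water correction = 2442 * 9 * 0.164 = 3604.392 kJ/kg
LHV = 48702 - 3604.392 = 45097.61 kJ/kg


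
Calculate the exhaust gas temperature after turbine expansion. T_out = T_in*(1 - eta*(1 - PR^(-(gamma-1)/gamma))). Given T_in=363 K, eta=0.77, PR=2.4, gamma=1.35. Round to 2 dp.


T_out = T_in * (1 - eta * (1 - PR^(-(gamma-1)/gamma)))
Exponent = -(1.35-1)/1.35 = -0.25925926
PR^exp = 2.4^(-0.25925926) = 0.79694200
Factor = 1 - 0.77*(1 - 0.79694200) = 0.84364534
T_out = 363 * 0.84364534 = 306.24 K


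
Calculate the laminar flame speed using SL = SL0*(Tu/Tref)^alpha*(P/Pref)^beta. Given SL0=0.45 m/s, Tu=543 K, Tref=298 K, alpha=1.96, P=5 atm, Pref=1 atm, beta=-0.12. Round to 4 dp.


SL = SL0 * (Tu/Tref)^alpha * (P/Pref)^beta
T ratio = 543/298 = 1.82214765
(T ratio)^alpha = 1.82214765^1.96 = 3.241483
(P/Pref)^beta = 5^(-0.12) = 0.824373
SL = 0.45 * 3.241483 * 0.824373 = 1.2025 m/s


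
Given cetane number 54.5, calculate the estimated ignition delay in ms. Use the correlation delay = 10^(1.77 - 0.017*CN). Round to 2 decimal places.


delay = 10^(1.77 - 0.017*CN)
Exponent = 1.77 - 0.017*54.5 = 0.8435
delay = 10^0.8435 = 6.97 ms


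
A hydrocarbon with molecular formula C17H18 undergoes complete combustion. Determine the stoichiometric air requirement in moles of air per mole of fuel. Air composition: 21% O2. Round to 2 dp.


Balanced combustion: C17H18 + 21.5 O2 -> 17 CO2 + 9 H2O
O2 needed = C + H/4 = 17 + 18/4 = 21.50 moles
Air moles = O2 / 0.21 = 21.50 / 0.21 = 102.38 moles air


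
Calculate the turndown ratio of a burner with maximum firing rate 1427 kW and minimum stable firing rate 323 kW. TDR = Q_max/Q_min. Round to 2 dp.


TDR = Q_max / Q_min
TDR = 1427 / 323 = 4.42


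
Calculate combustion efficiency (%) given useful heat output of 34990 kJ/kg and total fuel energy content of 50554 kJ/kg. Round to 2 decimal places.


Efficiency = (Q_useful / Q_fuel) * 100
Efficiency = (34990 / 50554) * 100
Efficiency = 0.6921 * 100 = 69.21%


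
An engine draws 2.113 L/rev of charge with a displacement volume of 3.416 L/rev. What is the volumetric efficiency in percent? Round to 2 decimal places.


eta_v = (V_actual / V_disp) * 100
Ratio = 2.113 / 3.416 = 0.6186
eta_v = 0.6186 * 100 = 61.86%


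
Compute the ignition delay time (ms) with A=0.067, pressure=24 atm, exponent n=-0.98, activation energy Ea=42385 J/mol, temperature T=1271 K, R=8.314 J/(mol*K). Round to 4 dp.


tau = A * P^n * exp(Ea/(R*T))
P^n = 24^(-0.98) = 0.04440102
Ea/(R*T) = 42385/(8.314*1271) = 4.011037
exp(Ea/(R*T)) = 55.204061
tau = 0.067 * 0.04440102 * 55.204061 = 0.1642 ms


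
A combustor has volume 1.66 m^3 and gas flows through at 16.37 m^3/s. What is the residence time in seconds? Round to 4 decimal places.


tau = V / Q_flow
tau = 1.66 / 16.37 = 0.1014 s


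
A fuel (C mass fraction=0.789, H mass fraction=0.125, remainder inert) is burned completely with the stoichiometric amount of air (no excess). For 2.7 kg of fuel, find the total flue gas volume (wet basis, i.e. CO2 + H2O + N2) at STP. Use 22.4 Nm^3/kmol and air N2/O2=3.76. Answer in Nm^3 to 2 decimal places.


Per kg fuel: CO2 = (C/12 kmol)*22.4 = (0.789/12)*22.4 = 1.47280 Nm^3
Per kg fuel: H2O = (H/2 kmol)*22.4 = (0.125/2)*22.4 = 1.40000 Nm^3
O2 needed per kg fuel = C/12 + H/4 = 0.789/12 + 0.125/4 = 0.09700000 kmol
Per kg fuel: N2 = O2*3.76*22.4 = 0.09700000*3.76*22.4 = 8.16973 Nm^3
Total per kg = 1.47280 + 1.40000 + 8.16973 = 11.04253 Nm^3
Total = 11.04253 * 2.7 = 29.81 Nm^3


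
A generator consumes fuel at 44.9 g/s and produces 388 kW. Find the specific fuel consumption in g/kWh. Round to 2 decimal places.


SFC = (mf / BP) * 3600
Rate = 44.9 / 388 = 0.115722 g/(s*kW)
SFC = 0.115722 * 3600 = 416.60 g/kWh


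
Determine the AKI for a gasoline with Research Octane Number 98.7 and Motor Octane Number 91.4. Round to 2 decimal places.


AKI = (RON + MON) / 2
AKI = (98.7 + 91.4) / 2
AKI = 190.1 / 2 = 95.05


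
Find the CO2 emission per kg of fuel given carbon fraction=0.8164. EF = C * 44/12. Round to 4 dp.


EF = C_frac * (M_CO2 / M_C)
EF = 0.8164 * (44/12)
EF = 0.8164 * 3.666667 = 2.9935 kg_CO2/kg_fuel


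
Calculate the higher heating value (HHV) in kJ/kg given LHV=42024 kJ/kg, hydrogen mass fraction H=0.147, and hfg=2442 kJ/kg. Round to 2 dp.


HHV = LHV + hfg * 9 * H
Water addition = 2442 * 9 * 0.147 = 3230.766 kJ/kg
HHV = 42024 + 3230.766 = 45254.77 kJ/kg


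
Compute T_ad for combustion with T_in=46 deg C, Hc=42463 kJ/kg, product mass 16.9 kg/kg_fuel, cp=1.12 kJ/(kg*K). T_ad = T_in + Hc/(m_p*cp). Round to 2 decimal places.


T_ad = T_in + Hc / (m_p * cp)
Denominator = 16.9 * 1.12 = 18.9280
Temperature rise = 42463 / 18.9280 = 2243.40 K
T_ad = 46 + 2243.40 = 2289.40 deg C


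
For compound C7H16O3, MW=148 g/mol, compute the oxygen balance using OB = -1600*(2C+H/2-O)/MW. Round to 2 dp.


OB = -1600 * (2C + H/2 - O) / MW
Inner = 2*7 + 16/2 - 3 = 19.00
OB = -1600 * 19.00 / 148 = -205.41%


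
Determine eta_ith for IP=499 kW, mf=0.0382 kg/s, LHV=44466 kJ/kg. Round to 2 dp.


eta_ith = (IP / (mf * LHV)) * 100
Denominator = 0.0382 * 44466 = 1698.6012 kW
eta_ith = (499 / 1698.6012) * 100 = 29.38%


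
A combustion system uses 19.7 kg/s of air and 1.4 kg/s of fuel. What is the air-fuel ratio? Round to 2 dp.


AFR = m_air / m_fuel
AFR = 19.7 / 1.4 = 14.07


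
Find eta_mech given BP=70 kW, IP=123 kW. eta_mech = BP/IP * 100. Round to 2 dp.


eta_mech = (BP / IP) * 100
Ratio = 70 / 123 = 0.5691
eta_mech = 0.5691 * 100 = 56.91%


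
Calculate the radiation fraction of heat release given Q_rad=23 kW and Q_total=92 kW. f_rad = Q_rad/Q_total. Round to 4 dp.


f_rad = Q_rad / Q_total
f_rad = 23 / 92 = 0.2500


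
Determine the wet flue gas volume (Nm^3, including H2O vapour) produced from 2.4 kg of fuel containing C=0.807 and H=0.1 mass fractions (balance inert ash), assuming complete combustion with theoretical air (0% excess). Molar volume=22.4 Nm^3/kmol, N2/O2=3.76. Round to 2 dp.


Per kg fuel: CO2 = (C/12 kmol)*22.4 = (0.807/12)*22.4 = 1.50640 Nm^3
Per kg fuel: H2O = (H/2 kmol)*22.4 = (0.1/2)*22.4 = 1.12000 Nm^3
O2 needed per kg fuel = C/12 + H/4 = 0.807/12 + 0.1/4 = 0.09225000 kmol
Per kg fuel: N2 = O2*3.76*22.4 = 0.09225000*3.76*22.4 = 7.76966 Nm^3
Total per kg = 1.50640 + 1.12000 + 7.76966 = 10.39606 Nm^3
Total = 10.39606 * 2.4 = 24.95 Nm^3


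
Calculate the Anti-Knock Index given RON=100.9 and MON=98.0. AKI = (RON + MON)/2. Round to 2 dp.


AKI = (RON + MON) / 2
AKI = (100.9 + 98.0) / 2
AKI = 198.9 / 2 = 99.45


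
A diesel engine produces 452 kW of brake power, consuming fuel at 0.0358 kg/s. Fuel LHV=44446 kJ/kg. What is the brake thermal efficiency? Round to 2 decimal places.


eta_BTE = (BP / (mf * LHV)) * 100
Denominator = 0.0358 * 44446 = 1591.1668 kW
eta_BTE = (452 / 1591.1668) * 100 = 28.41%


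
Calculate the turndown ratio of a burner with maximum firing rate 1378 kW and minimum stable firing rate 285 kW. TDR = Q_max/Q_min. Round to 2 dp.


TDR = Q_max / Q_min
TDR = 1378 / 285 = 4.84


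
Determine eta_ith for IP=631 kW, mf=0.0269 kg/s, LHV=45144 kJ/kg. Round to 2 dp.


eta_ith = (IP / (mf * LHV)) * 100
Denominator = 0.0269 * 45144 = 1214.3736 kW
eta_ith = (631 / 1214.3736) * 100 = 51.96%


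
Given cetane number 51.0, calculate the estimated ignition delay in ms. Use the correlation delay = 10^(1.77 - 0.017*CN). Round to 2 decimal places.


delay = 10^(1.77 - 0.017*CN)
Exponent = 1.77 - 0.017*51.0 = 0.9030
delay = 10^0.9030 = 8.00 ms


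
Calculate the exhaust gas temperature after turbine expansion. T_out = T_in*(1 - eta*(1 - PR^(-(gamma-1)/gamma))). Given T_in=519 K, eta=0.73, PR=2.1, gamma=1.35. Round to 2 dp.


T_out = T_in * (1 - eta * (1 - PR^(-(gamma-1)/gamma)))
Exponent = -(1.35-1)/1.35 = -0.25925926
PR^exp = 2.1^(-0.25925926) = 0.82501466
Factor = 1 - 0.73*(1 - 0.82501466) = 0.87226070
T_out = 519 * 0.87226070 = 452.70 K
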